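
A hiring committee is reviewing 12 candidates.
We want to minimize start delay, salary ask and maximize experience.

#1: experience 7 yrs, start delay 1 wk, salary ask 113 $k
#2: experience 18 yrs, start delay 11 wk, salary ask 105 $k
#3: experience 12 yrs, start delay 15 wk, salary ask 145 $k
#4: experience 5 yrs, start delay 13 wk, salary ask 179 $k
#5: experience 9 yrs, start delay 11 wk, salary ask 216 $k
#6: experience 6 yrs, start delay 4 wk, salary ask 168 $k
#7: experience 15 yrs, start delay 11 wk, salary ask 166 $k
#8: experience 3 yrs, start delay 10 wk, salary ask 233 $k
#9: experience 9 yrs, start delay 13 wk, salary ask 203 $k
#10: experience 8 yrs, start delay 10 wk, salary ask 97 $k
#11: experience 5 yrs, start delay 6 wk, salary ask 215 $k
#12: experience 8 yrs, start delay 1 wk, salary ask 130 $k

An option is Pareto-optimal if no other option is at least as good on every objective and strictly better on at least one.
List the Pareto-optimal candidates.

#1, #2, #10, #12

#1: not dominated.
#2: not dominated (best experience).
#3: dominated by #2 (experience 18≥12, start delay 11≤15, salary ask 105≤145).
#4: dominated by #1 (experience 7≥5, start delay 1≤13, salary ask 113≤179).
#5: dominated by #2 (experience 18≥9, start delay 11≤11, salary ask 105≤216).
#6: dominated by #1 (experience 7≥6, start delay 1≤4, salary ask 113≤168).
#7: dominated by #2 (experience 18≥15, start delay 11≤11, salary ask 105≤166).
#8: dominated by #1 (experience 7≥3, start delay 1≤10, salary ask 113≤233).
#9: dominated by #2 (experience 18≥9, start delay 11≤13, salary ask 105≤203).
#10: not dominated (best salary ask).
#11: dominated by #1 (experience 7≥5, start delay 1≤6, salary ask 113≤215).
#12: not dominated.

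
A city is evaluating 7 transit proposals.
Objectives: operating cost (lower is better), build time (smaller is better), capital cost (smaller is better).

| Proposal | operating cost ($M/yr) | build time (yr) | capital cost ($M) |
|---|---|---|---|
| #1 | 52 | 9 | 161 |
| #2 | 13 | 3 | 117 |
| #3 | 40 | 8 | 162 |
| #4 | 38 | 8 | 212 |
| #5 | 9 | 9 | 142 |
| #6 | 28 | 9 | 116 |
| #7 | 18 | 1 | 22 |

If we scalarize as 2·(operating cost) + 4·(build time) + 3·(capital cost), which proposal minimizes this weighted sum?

#1: 2·52 + 4·9 + 3·161 = 623
#2: 2·13 + 4·3 + 3·117 = 389
#3: 2·40 + 4·8 + 3·162 = 598
#4: 2·38 + 4·8 + 3·212 = 744
#5: 2·9 + 4·9 + 3·142 = 480
#6: 2·28 + 4·9 + 3·116 = 440
#7: 2·18 + 4·1 + 3·22 = 106
Lowest: #7 at 106.

#7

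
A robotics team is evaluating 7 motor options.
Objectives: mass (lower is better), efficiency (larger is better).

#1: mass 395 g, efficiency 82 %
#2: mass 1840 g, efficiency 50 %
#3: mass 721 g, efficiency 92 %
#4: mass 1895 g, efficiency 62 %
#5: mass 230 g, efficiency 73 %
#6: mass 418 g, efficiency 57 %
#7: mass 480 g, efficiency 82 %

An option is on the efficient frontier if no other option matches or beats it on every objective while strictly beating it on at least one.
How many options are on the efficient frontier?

3

#1: not dominated.
#2: dominated by #1 (mass 395≤1840, efficiency 82≥50).
#3: not dominated (best efficiency).
#4: dominated by #1 (mass 395≤1895, efficiency 82≥62).
#5: not dominated (best mass).
#6: dominated by #1 (mass 395≤418, efficiency 82≥57).
#7: dominated by #1 (mass 395≤480, efficiency 82≥82).
Pareto-optimal: #1, #3, #5 → 3.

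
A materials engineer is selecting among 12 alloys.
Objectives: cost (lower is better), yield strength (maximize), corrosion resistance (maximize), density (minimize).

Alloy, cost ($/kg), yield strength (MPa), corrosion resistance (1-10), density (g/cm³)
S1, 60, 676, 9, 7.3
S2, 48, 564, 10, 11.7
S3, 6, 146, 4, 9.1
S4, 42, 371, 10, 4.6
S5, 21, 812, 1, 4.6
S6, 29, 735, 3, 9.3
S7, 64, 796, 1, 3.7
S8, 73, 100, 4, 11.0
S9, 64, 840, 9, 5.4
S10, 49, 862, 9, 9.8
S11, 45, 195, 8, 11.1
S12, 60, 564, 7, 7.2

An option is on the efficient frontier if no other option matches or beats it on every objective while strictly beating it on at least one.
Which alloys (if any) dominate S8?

S1: cost 60≤73, yield strength 676≥100, corrosion resistance 9≥4, density 7.3≤11.0 — dominates S8.
S3: cost 6≤73, yield strength 146≥100, corrosion resistance 4≥4, density 9.1≤11.0 — dominates S8.
S4: cost 42≤73, yield strength 371≥100, corrosion resistance 10≥4, density 4.6≤11.0 — dominates S8.
S9: cost 64≤73, yield strength 840≥100, corrosion resistance 9≥4, density 5.4≤11.0 — dominates S8.
S10: cost 49≤73, yield strength 862≥100, corrosion resistance 9≥4, density 9.8≤11.0 — dominates S8.
S12: cost 60≤73, yield strength 564≥100, corrosion resistance 7≥4, density 7.2≤11.0 — dominates S8.
Others (S2, S5, S6, S7, S11) are each worse than S8 on at least one objective.

S1, S3, S4, S9, S10, S12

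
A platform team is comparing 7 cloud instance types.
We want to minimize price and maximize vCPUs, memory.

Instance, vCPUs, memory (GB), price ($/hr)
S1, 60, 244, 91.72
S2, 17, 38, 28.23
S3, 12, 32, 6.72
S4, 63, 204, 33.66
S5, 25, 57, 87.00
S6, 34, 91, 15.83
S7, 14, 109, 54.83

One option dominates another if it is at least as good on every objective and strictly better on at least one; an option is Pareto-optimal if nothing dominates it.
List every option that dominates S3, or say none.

none

S1: worse on price (91.72 vs 6.72).
S2: worse on price (28.23 vs 6.72).
S4: worse on price (33.66 vs 6.72).
S5: worse on price (87.00 vs 6.72).
S6: worse on price (15.83 vs 6.72).
S7: worse on price (54.83 vs 6.72).
No option dominates S3.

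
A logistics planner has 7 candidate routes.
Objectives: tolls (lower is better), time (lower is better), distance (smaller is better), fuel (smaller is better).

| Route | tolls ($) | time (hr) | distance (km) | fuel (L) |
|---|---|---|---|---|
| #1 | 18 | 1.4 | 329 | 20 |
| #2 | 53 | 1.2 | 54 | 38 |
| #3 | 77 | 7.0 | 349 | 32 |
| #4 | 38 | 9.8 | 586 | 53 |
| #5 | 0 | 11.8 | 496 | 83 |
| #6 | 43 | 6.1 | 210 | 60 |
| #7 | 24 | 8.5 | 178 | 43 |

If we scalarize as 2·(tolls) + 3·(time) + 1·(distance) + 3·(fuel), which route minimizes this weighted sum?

#2

#1: 2·18 + 3·1.4 + 1·329 + 3·20 = 429.2
#2: 2·53 + 3·1.2 + 1·54 + 3·38 = 277.6
#3: 2·77 + 3·7.0 + 1·349 + 3·32 = 620.0
#4: 2·38 + 3·9.8 + 1·586 + 3·53 = 850.4
#5: 2·0 + 3·11.8 + 1·496 + 3·83 = 780.4
#6: 2·43 + 3·6.1 + 1·210 + 3·60 = 494.3
#7: 2·24 + 3·8.5 + 1·178 + 3·43 = 380.5
Lowest: #2 at 277.6.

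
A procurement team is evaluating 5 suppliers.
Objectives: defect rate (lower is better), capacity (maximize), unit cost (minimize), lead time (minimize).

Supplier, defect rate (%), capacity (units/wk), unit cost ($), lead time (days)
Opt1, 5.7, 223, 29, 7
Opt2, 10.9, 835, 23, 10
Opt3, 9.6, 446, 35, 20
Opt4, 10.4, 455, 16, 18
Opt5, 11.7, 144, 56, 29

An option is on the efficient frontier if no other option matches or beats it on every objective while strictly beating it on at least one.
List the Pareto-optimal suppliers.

Opt1, Opt2, Opt3, Opt4

Opt1: not dominated (best defect rate).
Opt2: not dominated (best capacity).
Opt3: not dominated.
Opt4: not dominated (best unit cost).
Opt5: dominated by Opt1 (defect rate 5.7≤11.7, capacity 223≥144, unit cost 29≤56, lead time 7≤29).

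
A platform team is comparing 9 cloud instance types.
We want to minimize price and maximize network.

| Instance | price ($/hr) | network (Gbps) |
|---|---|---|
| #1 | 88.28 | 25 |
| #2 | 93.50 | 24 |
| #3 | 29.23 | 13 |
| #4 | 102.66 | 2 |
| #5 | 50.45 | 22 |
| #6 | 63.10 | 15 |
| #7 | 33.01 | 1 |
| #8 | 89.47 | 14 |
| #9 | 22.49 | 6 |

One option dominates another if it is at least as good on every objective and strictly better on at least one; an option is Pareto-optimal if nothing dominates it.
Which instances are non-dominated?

#1, #3, #5, #9

#1: not dominated (best network).
#2: dominated by #1 (price 88.28≤93.50, network 25≥24).
#3: not dominated.
#4: dominated by #1 (price 88.28≤102.66, network 25≥2).
#5: not dominated.
#6: dominated by #5 (price 50.45≤63.10, network 22≥15).
#7: dominated by #3 (price 29.23≤33.01, network 13≥1).
#8: dominated by #1 (price 88.28≤89.47, network 25≥14).
#9: not dominated (best price).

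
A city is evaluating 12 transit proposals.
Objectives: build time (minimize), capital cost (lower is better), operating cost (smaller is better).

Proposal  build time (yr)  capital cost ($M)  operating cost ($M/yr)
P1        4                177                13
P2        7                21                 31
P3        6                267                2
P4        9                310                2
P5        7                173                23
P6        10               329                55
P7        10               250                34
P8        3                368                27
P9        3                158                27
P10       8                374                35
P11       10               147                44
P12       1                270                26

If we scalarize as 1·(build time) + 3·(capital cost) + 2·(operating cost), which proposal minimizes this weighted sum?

P2

P1: 1·4 + 3·177 + 2·13 = 561
P2: 1·7 + 3·21 + 2·31 = 132
P3: 1·6 + 3·267 + 2·2 = 811
P4: 1·9 + 3·310 + 2·2 = 943
P5: 1·7 + 3·173 + 2·23 = 572
P6: 1·10 + 3·329 + 2·55 = 1107
P7: 1·10 + 3·250 + 2·34 = 828
P8: 1·3 + 3·368 + 2·27 = 1161
P9: 1·3 + 3·158 + 2·27 = 531
P10: 1·8 + 3·374 + 2·35 = 1200
P11: 1·10 + 3·147 + 2·44 = 539
P12: 1·1 + 3·270 + 2·26 = 863
Lowest: P2 at 132.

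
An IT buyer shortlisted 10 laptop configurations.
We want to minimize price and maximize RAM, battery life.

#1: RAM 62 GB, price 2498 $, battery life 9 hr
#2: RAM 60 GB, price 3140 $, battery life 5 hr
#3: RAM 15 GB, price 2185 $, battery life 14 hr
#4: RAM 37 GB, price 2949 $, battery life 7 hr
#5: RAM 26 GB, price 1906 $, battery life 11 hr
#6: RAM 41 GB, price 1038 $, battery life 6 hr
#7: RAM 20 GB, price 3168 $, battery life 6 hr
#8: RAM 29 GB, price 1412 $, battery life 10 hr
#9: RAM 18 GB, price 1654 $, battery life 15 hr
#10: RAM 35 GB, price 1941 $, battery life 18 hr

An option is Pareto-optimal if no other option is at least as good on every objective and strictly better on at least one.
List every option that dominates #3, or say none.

#9: RAM 18≥15, price 1654≤2185, battery life 15≥14 — dominates #3.
#10: RAM 35≥15, price 1941≤2185, battery life 18≥14 — dominates #3.
Others (#1, #2, #4, #5, #6, #7, #8) are each worse than #3 on at least one objective.

#9, #10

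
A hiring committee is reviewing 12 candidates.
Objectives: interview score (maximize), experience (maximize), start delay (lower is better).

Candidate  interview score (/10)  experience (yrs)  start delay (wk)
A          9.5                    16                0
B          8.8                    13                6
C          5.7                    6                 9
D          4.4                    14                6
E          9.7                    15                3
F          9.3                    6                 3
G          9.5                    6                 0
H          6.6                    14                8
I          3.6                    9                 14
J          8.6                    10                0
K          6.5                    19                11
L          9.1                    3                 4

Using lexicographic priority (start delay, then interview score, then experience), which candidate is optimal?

First minimize start delay: best is 0, kept {A, G, J}.
Then maximize interview score: best is 9.5, kept {A, G}.
Then maximize experience: best is 16, kept {A}.

A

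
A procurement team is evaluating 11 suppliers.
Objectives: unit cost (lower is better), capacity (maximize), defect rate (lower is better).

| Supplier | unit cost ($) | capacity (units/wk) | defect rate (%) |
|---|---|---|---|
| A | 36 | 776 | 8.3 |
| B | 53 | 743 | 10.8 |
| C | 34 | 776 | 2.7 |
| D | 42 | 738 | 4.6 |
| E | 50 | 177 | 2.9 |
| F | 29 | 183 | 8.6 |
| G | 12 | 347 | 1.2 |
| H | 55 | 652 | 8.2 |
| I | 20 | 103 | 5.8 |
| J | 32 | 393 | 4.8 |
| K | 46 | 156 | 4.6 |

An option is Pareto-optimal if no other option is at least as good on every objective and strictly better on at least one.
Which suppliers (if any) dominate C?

none

A: worse on unit cost (36 vs 34).
B: worse on unit cost (53 vs 34).
D: worse on unit cost (42 vs 34).
E: worse on unit cost (50 vs 34).
F: worse on capacity (183 vs 776).
G: worse on capacity (347 vs 776).
H: worse on unit cost (55 vs 34).
I: worse on capacity (103 vs 776).
J: worse on capacity (393 vs 776).
K: worse on unit cost (46 vs 34).
No option dominates C.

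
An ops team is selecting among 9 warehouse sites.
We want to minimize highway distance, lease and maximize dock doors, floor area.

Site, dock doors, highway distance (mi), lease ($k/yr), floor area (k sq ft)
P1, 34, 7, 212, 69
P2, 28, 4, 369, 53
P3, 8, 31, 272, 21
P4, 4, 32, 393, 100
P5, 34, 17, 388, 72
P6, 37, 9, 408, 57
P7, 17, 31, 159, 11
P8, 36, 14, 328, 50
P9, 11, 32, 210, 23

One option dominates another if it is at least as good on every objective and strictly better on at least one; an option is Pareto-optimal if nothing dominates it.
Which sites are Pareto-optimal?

P1, P2, P4, P5, P6, P7, P8, P9

P1: not dominated.
P2: not dominated (best highway distance).
P3: dominated by P1 (dock doors 34≥8, highway distance 7≤31, lease 212≤272, floor area 69≥21).
P4: not dominated (best floor area).
P5: not dominated.
P6: not dominated (best dock doors).
P7: not dominated (best lease).
P8: not dominated.
P9: not dominated.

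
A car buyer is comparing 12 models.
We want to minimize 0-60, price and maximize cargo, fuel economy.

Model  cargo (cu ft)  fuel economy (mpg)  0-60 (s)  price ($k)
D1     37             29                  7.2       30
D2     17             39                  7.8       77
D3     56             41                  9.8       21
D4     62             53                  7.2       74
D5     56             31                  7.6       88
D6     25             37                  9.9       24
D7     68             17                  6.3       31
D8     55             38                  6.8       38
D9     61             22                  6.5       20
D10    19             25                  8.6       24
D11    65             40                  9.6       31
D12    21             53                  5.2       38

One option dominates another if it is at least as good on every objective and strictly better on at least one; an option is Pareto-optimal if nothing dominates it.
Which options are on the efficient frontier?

D1, D3, D4, D7, D8, D9, D10, D11, D12

D1: not dominated.
D2: dominated by D4 (cargo 62≥17, fuel economy 53≥39, 0-60 7.2≤7.8, price 74≤77).
D3: not dominated.
D4: not dominated.
D5: dominated by D4 (cargo 62≥56, fuel economy 53≥31, 0-60 7.2≤7.6, price 74≤88).
D6: dominated by D3 (cargo 56≥25, fuel economy 41≥37, 0-60 9.8≤9.9, price 21≤24).
D7: not dominated (best cargo).
D8: not dominated.
D9: not dominated (best price).
D10: not dominated.
D11: not dominated.
D12: not dominated (best 0-60).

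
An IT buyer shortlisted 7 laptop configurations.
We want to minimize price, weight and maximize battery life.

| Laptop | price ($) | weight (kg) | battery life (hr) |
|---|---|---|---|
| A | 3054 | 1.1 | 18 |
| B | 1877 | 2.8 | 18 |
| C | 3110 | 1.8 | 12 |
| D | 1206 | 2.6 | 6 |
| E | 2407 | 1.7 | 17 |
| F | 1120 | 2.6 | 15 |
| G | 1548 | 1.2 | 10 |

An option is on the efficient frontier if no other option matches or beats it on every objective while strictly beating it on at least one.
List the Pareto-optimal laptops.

A, B, E, F, G

A: not dominated (best weight).
B: not dominated.
C: dominated by A (price 3054≤3110, weight 1.1≤1.8, battery life 18≥12).
D: dominated by F (price 1120≤1206, weight 2.6≤2.6, battery life 15≥6).
E: not dominated.
F: not dominated (best price).
G: not dominated.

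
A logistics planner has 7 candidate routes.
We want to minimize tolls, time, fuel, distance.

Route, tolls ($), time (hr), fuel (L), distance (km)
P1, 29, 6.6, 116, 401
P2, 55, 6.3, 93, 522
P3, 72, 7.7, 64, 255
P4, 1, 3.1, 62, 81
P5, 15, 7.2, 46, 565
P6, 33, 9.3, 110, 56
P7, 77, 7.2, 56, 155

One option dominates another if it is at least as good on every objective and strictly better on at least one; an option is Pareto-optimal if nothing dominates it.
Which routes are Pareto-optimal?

P1: dominated by P4 (tolls 1≤29, time 3.1≤6.6, fuel 62≤116, distance 81≤401).
P2: dominated by P4 (tolls 1≤55, time 3.1≤6.3, fuel 62≤93, distance 81≤522).
P3: dominated by P4 (tolls 1≤72, time 3.1≤7.7, fuel 62≤64, distance 81≤255).
P4: not dominated (best tolls).
P5: not dominated (best fuel).
P6: not dominated (best distance).
P7: not dominated.

P4, P5, P6, P7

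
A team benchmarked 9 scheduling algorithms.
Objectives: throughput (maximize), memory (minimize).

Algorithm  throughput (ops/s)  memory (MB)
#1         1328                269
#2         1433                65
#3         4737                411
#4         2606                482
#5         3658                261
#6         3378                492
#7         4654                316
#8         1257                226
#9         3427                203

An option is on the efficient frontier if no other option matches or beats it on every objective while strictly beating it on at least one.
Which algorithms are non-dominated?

#2, #3, #5, #7, #9

#1: dominated by #2 (throughput 1433≥1328, memory 65≤269).
#2: not dominated (best memory).
#3: not dominated (best throughput).
#4: dominated by #3 (throughput 4737≥2606, memory 411≤482).
#5: not dominated.
#6: dominated by #3 (throughput 4737≥3378, memory 411≤492).
#7: not dominated.
#8: dominated by #2 (throughput 1433≥1257, memory 65≤226).
#9: not dominated.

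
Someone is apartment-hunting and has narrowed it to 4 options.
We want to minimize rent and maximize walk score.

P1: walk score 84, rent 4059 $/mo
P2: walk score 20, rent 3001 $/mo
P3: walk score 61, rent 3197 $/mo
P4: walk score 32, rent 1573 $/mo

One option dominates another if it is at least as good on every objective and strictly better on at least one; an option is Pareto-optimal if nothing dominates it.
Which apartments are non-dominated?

P1: not dominated (best walk score).
P2: dominated by P4 (walk score 32≥20, rent 1573≤3001).
P3: not dominated.
P4: not dominated (best rent).

P1, P3, P4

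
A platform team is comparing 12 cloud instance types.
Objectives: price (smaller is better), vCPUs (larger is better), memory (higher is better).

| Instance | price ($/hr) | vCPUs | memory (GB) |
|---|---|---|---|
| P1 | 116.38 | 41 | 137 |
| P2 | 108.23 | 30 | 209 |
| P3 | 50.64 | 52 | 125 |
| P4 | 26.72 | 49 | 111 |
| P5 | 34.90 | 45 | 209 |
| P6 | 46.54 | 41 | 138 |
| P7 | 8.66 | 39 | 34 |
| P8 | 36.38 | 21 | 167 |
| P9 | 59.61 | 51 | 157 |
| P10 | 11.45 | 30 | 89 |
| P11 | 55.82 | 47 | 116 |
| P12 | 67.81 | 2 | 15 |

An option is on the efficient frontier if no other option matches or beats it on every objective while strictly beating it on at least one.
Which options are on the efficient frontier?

P3, P4, P5, P7, P9, P10

P1: dominated by P5 (price 34.90≤116.38, vCPUs 45≥41, memory 209≥137).
P2: dominated by P5 (price 34.90≤108.23, vCPUs 45≥30, memory 209≥209).
P3: not dominated (best vCPUs).
P4: not dominated.
P5: not dominated.
P6: dominated by P5 (price 34.90≤46.54, vCPUs 45≥41, memory 209≥138).
P7: not dominated (best price).
P8: dominated by P5 (price 34.90≤36.38, vCPUs 45≥21, memory 209≥167).
P9: not dominated.
P10: not dominated.
P11: dominated by P3 (price 50.64≤55.82, vCPUs 52≥47, memory 125≥116).
P12: dominated by P3 (price 50.64≤67.81, vCPUs 52≥2, memory 125≥15).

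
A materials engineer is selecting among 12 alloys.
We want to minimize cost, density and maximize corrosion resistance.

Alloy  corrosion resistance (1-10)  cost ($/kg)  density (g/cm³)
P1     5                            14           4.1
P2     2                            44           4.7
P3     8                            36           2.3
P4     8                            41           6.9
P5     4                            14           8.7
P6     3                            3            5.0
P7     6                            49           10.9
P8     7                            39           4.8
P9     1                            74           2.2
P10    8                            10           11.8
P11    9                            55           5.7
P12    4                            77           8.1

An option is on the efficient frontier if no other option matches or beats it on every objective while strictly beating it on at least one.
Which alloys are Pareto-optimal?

P1: not dominated.
P2: dominated by P1 (corrosion resistance 5≥2, cost 14≤44, density 4.1≤4.7).
P3: not dominated.
P4: dominated by P3 (corrosion resistance 8≥8, cost 36≤41, density 2.3≤6.9).
P5: dominated by P1 (corrosion resistance 5≥4, cost 14≤14, density 4.1≤8.7).
P6: not dominated (best cost).
P7: dominated by P3 (corrosion resistance 8≥6, cost 36≤49, density 2.3≤10.9).
P8: dominated by P3 (corrosion resistance 8≥7, cost 36≤39, density 2.3≤4.8).
P9: not dominated (best density).
P10: not dominated.
P11: not dominated (best corrosion resistance).
P12: dominated by P1 (corrosion resistance 5≥4, cost 14≤77, density 4.1≤8.1).

P1, P3, P6, P9, P10, P11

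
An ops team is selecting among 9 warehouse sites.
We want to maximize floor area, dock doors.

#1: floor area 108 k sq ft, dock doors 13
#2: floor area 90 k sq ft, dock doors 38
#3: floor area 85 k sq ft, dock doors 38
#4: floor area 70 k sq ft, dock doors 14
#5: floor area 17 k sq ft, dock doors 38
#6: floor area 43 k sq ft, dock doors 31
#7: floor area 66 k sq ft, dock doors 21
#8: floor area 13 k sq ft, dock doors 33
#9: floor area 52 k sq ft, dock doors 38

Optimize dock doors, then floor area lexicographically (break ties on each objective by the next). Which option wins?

First maximize dock doors: best is 38, kept {#2, #3, #5, #9}.
Then maximize floor area: best is 90, kept {#2}.

#2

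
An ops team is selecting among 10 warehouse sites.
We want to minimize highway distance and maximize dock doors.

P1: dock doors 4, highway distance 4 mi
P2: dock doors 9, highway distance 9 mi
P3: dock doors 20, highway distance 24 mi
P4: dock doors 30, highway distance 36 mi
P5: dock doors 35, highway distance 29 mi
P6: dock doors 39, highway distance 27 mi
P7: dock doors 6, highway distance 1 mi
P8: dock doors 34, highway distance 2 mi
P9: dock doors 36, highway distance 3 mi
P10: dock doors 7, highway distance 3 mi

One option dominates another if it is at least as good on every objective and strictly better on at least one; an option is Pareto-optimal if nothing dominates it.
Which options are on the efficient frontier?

P6, P7, P8, P9

P1: dominated by P7 (dock doors 6≥4, highway distance 1≤4).
P2: dominated by P8 (dock doors 34≥9, highway distance 2≤9).
P3: dominated by P8 (dock doors 34≥20, highway distance 2≤24).
P4: dominated by P5 (dock doors 35≥30, highway distance 29≤36).
P5: dominated by P6 (dock doors 39≥35, highway distance 27≤29).
P6: not dominated (best dock doors).
P7: not dominated (best highway distance).
P8: not dominated.
P9: not dominated.
P10: dominated by P8 (dock doors 34≥7, highway distance 2≤3).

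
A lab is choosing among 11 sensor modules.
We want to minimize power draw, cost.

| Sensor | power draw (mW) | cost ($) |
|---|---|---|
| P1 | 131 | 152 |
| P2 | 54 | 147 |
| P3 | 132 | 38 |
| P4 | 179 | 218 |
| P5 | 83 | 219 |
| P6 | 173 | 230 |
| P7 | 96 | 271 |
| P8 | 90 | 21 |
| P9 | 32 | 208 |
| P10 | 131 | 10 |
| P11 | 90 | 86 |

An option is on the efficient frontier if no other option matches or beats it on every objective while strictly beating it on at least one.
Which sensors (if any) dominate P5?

P2: power draw 54≤83, cost 147≤219 — dominates P5.
P9: power draw 32≤83, cost 208≤219 — dominates P5.
Others (P1, P3, P4, P6, P7, P8, P10, P11) are each worse than P5 on at least one objective.

P2, P9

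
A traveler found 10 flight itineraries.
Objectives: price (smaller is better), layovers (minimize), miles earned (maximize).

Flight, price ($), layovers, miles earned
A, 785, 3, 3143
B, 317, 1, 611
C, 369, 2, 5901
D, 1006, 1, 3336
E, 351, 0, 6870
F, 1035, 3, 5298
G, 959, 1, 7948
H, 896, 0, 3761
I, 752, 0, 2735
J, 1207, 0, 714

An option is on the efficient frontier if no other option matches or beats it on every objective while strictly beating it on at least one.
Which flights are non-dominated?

A: dominated by C (price 369≤785, layovers 2≤3, miles earned 5901≥3143).
B: not dominated (best price).
C: dominated by E (price 351≤369, layovers 0≤2, miles earned 6870≥5901).
D: dominated by E (price 351≤1006, layovers 0≤1, miles earned 6870≥3336).
E: not dominated.
F: dominated by C (price 369≤1035, layovers 2≤3, miles earned 5901≥5298).
G: not dominated (best miles earned).
H: dominated by E (price 351≤896, layovers 0≤0, miles earned 6870≥3761).
I: dominated by E (price 351≤752, layovers 0≤0, miles earned 6870≥2735).
J: dominated by E (price 351≤1207, layovers 0≤0, miles earned 6870≥714).

B, E, G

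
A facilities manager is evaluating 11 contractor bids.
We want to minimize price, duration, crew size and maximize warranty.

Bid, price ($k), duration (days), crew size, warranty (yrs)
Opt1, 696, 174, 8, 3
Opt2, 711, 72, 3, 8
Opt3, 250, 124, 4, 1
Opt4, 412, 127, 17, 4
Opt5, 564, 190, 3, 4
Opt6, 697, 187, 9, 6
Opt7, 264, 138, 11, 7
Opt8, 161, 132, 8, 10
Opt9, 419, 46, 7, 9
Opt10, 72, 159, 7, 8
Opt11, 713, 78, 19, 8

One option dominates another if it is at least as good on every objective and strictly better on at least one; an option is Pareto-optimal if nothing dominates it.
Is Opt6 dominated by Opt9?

Yes

Opt9 vs Opt6: price 419≤697, duration 46≤187, crew size 7≤9, warranty 9≥6 — Opt9 is at least as good on every objective with at least one strict improvement.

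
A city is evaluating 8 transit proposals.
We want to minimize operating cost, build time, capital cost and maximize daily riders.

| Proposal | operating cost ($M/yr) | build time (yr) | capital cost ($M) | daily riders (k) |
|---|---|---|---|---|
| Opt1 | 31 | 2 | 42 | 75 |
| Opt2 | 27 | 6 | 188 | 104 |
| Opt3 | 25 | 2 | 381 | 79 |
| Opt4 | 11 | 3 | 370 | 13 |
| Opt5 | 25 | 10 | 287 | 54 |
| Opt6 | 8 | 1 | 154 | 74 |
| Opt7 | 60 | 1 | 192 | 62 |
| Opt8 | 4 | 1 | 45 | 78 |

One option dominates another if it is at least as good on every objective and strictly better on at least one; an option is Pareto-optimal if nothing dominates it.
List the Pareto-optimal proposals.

Opt1, Opt2, Opt3, Opt8

Opt1: not dominated (best capital cost).
Opt2: not dominated (best daily riders).
Opt3: not dominated.
Opt4: dominated by Opt6 (operating cost 8≤11, build time 1≤3, capital cost 154≤370, daily riders 74≥13).
Opt5: dominated by Opt6 (operating cost 8≤25, build time 1≤10, capital cost 154≤287, daily riders 74≥54).
Opt6: dominated by Opt8 (operating cost 4≤8, build time 1≤1, capital cost 45≤154, daily riders 78≥74).
Opt7: dominated by Opt6 (operating cost 8≤60, build time 1≤1, capital cost 154≤192, daily riders 74≥62).
Opt8: not dominated (best operating cost).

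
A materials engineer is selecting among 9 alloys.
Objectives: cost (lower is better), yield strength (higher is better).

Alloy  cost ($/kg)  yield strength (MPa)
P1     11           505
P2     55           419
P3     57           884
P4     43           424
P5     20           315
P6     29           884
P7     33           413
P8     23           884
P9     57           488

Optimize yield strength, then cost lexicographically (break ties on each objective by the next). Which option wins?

P8

First maximize yield strength: best is 884, kept {P3, P6, P8}.
Then minimize cost: best is 23, kept {P8}.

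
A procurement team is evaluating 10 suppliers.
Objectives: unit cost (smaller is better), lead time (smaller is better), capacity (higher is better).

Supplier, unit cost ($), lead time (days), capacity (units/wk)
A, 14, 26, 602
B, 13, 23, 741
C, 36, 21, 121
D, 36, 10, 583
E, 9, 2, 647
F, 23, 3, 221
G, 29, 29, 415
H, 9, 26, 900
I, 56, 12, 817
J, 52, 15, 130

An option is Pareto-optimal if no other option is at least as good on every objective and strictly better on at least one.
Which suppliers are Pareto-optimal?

A: dominated by B (unit cost 13≤14, lead time 23≤26, capacity 741≥602).
B: not dominated.
C: dominated by D (unit cost 36≤36, lead time 10≤21, capacity 583≥121).
D: dominated by E (unit cost 9≤36, lead time 2≤10, capacity 647≥583).
E: not dominated (best lead time).
F: dominated by E (unit cost 9≤23, lead time 2≤3, capacity 647≥221).
G: dominated by A (unit cost 14≤29, lead time 26≤29, capacity 602≥415).
H: not dominated (best capacity).
I: not dominated.
J: dominated by D (unit cost 36≤52, lead time 10≤15, capacity 583≥130).

B, E, H, I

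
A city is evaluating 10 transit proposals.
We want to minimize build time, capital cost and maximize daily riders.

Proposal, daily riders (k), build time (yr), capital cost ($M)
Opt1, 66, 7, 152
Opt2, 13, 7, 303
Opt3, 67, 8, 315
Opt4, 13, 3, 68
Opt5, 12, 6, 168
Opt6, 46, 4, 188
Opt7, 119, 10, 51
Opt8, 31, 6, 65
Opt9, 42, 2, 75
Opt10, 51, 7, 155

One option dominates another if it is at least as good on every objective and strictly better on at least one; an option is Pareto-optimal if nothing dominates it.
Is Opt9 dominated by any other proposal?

No

Opt1: worse on build time (7 vs 2).
Opt2: worse on daily riders (13 vs 42).
Opt3: worse on build time (8 vs 2).
Opt4: worse on daily riders (13 vs 42).
Opt5: worse on daily riders (12 vs 42).
Opt6: worse on build time (4 vs 2).
Opt7: worse on build time (10 vs 2).
Opt8: worse on daily riders (31 vs 42).
Opt10: worse on build time (7 vs 2).
No option is at least as good as Opt9 on every objective and strictly better on one.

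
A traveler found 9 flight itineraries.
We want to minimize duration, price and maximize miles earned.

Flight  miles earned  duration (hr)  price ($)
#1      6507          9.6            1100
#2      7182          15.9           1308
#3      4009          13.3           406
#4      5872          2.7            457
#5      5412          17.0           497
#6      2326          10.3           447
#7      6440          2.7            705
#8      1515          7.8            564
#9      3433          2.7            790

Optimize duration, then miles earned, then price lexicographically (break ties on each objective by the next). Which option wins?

First minimize duration: best is 2.7, kept {#4, #7, #9}.
Then maximize miles earned: best is 6440, kept {#7}.

#7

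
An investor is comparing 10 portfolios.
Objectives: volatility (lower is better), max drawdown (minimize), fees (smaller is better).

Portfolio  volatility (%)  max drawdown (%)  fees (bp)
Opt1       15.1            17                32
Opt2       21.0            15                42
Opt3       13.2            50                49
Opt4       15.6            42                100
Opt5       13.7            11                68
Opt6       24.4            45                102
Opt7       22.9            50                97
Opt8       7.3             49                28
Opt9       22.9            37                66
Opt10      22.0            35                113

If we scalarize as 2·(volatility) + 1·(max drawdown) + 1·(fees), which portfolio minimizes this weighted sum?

Opt1

Opt1: 2·15.1 + 1·17 + 1·32 = 79.2
Opt2: 2·21.0 + 1·15 + 1·42 = 99.0
Opt3: 2·13.2 + 1·50 + 1·49 = 125.4
Opt4: 2·15.6 + 1·42 + 1·100 = 173.2
Opt5: 2·13.7 + 1·11 + 1·68 = 106.4
Opt6: 2·24.4 + 1·45 + 1·102 = 195.8
Opt7: 2·22.9 + 1·50 + 1·97 = 192.8
Opt8: 2·7.3 + 1·49 + 1·28 = 91.6
Opt9: 2·22.9 + 1·37 + 1·66 = 148.8
Opt10: 2·22.0 + 1·35 + 1·113 = 192.0
Lowest: Opt1 at 79.2.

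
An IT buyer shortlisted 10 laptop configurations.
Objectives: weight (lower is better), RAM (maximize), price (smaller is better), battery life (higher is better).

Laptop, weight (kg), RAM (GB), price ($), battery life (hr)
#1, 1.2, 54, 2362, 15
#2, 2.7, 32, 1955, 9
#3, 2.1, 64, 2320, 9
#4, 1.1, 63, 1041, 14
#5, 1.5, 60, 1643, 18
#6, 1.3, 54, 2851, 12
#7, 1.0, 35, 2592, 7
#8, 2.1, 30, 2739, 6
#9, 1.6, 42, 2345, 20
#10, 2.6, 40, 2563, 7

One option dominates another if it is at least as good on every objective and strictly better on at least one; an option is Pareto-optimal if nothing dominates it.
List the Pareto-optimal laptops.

#1: not dominated.
#2: dominated by #4 (weight 1.1≤2.7, RAM 63≥32, price 1041≤1955, battery life 14≥9).
#3: not dominated (best RAM).
#4: not dominated (best price).
#5: not dominated.
#6: dominated by #1 (weight 1.2≤1.3, RAM 54≥54, price 2362≤2851, battery life 15≥12).
#7: not dominated (best weight).
#8: dominated by #1 (weight 1.2≤2.1, RAM 54≥30, price 2362≤2739, battery life 15≥6).
#9: not dominated (best battery life).
#10: dominated by #1 (weight 1.2≤2.6, RAM 54≥40, price 2362≤2563, battery life 15≥7).

#1, #3, #4, #5, #7, #9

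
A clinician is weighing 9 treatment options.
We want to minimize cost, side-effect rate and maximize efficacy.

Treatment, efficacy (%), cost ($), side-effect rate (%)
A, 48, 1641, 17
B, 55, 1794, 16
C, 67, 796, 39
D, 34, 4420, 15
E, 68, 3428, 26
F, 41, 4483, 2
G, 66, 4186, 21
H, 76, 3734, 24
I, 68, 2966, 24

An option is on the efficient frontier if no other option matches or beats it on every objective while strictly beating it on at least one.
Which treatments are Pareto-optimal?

A, B, C, D, F, G, H, I

A: not dominated.
B: not dominated.
C: not dominated (best cost).
D: not dominated.
E: dominated by I (efficacy 68≥68, cost 2966≤3428, side-effect rate 24≤26).
F: not dominated (best side-effect rate).
G: not dominated.
H: not dominated (best efficacy).
I: not dominated.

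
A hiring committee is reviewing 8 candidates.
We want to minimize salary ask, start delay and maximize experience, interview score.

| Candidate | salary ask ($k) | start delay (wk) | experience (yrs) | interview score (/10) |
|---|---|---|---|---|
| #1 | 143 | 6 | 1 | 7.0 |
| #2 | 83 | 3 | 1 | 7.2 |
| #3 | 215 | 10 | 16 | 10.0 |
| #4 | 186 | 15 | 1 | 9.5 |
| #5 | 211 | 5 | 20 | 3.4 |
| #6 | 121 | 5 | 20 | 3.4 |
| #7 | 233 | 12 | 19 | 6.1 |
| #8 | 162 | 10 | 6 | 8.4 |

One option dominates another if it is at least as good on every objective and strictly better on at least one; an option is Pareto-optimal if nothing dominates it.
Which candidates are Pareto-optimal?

#1: dominated by #2 (salary ask 83≤143, start delay 3≤6, experience 1≥1, interview score 7.2≥7.0).
#2: not dominated (best salary ask).
#3: not dominated (best interview score).
#4: not dominated.
#5: dominated by #6 (salary ask 121≤211, start delay 5≤5, experience 20≥20, interview score 3.4≥3.4).
#6: not dominated.
#7: not dominated.
#8: not dominated.

#2, #3, #4, #6, #7, #8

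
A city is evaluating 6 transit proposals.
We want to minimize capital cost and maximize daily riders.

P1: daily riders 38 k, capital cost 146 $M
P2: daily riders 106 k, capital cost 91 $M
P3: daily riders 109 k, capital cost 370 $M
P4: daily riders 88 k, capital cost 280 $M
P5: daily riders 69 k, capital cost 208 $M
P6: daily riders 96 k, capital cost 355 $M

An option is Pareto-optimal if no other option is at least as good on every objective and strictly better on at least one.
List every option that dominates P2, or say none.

none

P1: worse on daily riders (38 vs 106).
P3: worse on capital cost (370 vs 91).
P4: worse on daily riders (88 vs 106).
P5: worse on daily riders (69 vs 106).
P6: worse on daily riders (96 vs 106).
No option dominates P2.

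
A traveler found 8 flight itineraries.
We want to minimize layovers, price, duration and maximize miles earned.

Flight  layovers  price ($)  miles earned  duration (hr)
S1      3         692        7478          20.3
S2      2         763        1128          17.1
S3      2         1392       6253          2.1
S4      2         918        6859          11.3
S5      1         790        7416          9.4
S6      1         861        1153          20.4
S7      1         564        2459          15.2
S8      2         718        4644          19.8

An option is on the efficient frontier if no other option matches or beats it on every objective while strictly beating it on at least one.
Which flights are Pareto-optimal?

S1, S3, S5, S7, S8

S1: not dominated (best miles earned).
S2: dominated by S7 (layovers 1≤2, price 564≤763, miles earned 2459≥1128, duration 15.2≤17.1).
S3: not dominated (best duration).
S4: dominated by S5 (layovers 1≤2, price 790≤918, miles earned 7416≥6859, duration 9.4≤11.3).
S5: not dominated.
S6: dominated by S5 (layovers 1≤1, price 790≤861, miles earned 7416≥1153, duration 9.4≤20.4).
S7: not dominated (best price).
S8: not dominated.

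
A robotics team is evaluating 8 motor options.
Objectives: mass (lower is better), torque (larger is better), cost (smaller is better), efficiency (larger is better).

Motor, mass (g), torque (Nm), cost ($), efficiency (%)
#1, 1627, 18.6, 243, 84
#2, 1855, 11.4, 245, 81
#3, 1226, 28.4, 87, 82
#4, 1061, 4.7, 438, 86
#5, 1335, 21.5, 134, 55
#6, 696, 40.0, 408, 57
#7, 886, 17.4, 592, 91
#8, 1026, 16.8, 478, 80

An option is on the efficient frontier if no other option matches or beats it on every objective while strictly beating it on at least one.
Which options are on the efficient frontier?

#1: not dominated.
#2: dominated by #1 (mass 1627≤1855, torque 18.6≥11.4, cost 243≤245, efficiency 84≥81).
#3: not dominated (best cost).
#4: not dominated.
#5: dominated by #3 (mass 1226≤1335, torque 28.4≥21.5, cost 87≤134, efficiency 82≥55).
#6: not dominated (best mass).
#7: not dominated (best efficiency).
#8: not dominated.

#1, #3, #4, #6, #7, #8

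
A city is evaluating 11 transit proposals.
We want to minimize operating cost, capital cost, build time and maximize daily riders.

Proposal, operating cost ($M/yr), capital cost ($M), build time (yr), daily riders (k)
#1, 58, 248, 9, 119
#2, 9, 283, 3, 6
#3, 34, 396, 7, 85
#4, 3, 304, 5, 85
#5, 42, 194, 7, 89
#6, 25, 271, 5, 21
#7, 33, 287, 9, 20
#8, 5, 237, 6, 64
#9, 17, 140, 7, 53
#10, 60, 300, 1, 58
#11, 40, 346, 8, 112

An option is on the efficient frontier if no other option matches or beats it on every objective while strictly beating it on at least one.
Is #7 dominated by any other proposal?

Yes

#6 vs #7: operating cost 25≤33, capital cost 271≤287, build time 5≤9, daily riders 21≥20 — #6 is at least as good on every objective and strictly better on at least one, so #6 dominates #7.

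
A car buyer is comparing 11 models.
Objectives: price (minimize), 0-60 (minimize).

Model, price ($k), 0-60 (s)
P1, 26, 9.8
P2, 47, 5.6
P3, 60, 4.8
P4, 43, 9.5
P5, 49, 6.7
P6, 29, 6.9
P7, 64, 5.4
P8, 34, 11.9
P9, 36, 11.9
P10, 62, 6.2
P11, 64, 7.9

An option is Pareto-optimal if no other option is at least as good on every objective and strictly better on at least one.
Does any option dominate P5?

P2 vs P5: price 47≤49, 0-60 5.6≤6.7 — P2 is at least as good on every objective and strictly better on at least one, so P2 dominates P5.

Yes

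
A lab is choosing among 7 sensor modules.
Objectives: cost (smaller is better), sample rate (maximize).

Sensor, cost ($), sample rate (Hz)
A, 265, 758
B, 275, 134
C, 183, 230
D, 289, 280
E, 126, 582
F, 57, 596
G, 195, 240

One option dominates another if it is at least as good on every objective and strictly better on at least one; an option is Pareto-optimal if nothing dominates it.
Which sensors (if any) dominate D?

A, E, F

A: cost 265≤289, sample rate 758≥280 — dominates D.
E: cost 126≤289, sample rate 582≥280 — dominates D.
F: cost 57≤289, sample rate 596≥280 — dominates D.
Others (B, C, G) are each worse than D on at least one objective.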